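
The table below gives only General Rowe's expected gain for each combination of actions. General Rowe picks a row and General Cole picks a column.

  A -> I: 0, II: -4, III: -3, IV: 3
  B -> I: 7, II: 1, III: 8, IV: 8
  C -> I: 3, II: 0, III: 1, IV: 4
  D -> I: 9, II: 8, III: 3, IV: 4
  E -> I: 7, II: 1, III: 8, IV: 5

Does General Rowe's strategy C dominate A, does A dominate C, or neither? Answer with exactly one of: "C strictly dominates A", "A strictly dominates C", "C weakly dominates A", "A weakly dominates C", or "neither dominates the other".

Compare C to A across each opponent action: I: 3>0, II: 0>-4, III: 1>-3, IV: 4>3.
Every comparison favours C, so C strictly dominates A.

C strictly dominates A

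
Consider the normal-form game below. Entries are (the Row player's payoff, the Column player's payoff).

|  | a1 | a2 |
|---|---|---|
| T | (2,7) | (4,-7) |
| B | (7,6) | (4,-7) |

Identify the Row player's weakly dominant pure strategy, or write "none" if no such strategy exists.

B vs T: a1: 7>2, a2: 4=4.
B is at least as good as every other strategy against every opponent action, so it is weakly dominant.

B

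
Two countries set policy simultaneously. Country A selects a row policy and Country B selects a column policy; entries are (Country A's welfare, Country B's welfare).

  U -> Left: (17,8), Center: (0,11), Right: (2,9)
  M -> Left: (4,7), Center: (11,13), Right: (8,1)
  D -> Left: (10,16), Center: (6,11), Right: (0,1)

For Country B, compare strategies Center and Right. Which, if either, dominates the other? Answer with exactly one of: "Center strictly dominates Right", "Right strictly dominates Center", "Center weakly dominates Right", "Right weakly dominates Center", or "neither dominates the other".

Center strictly dominates Right

Compare Center to Right across every action of Country A: U: 11>9, M: 13>1, D: 11>1.
Center gives a strictly higher payoff against every action of Country A, so Center strictly dominates Right.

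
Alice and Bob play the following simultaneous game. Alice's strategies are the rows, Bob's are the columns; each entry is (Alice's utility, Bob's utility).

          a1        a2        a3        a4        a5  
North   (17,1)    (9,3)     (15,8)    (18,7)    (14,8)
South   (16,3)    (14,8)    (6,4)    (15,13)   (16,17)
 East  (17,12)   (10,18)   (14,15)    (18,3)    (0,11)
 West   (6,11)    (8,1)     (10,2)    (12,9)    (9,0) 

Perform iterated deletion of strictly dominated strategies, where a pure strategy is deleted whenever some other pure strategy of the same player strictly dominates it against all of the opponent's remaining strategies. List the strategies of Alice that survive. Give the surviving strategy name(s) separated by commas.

North, South, East

Alice's strategy West is strictly dominated by North (a1: 17>6, a2: 9>8, a3: 15>10, a4: 18>12, a5: 14>9) and is removed.
Bob's strategy a1 is strictly dominated by a2 (North: 3>1, South: 8>3, East: 18>12) and is removed.
Column a4 is eliminated: a5 beats it against every remaining row (North: 8>7, South: 17>13, East: 11>3).
Among the remaining strategies, none is strictly dominated by another pure strategy of the same player, so the elimination stops.
Surviving strategies — Alice: {North, South, East}; Bob: {a2, a3, a5}.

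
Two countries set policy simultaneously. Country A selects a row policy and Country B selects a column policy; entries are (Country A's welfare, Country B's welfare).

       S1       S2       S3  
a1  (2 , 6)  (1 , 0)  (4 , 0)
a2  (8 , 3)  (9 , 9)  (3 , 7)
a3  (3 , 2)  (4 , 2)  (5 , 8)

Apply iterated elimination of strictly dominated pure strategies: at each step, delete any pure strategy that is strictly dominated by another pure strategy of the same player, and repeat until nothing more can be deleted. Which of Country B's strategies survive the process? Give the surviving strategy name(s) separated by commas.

S2, S3

Row a1 is eliminated: a3 beats it against every remaining column (S1: 3>2, S2: 4>1, S3: 5>4).
Column S1 is eliminated: S3 beats it against every remaining row (a2: 7>3, a3: 8>2).
Among the remaining strategies, none is strictly dominated by another pure strategy of the same player, so the elimination stops.
Surviving strategies — Country A: {a2, a3}; Country B: {S2, S3}.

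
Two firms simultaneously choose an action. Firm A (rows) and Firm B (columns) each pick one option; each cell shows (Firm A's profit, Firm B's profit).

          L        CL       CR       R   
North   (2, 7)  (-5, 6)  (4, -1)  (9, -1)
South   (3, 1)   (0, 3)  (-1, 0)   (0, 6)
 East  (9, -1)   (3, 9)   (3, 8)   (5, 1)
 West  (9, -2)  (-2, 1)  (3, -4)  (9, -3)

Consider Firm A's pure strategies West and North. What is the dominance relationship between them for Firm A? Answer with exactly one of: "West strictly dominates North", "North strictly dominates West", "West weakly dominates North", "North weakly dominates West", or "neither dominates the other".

neither dominates the other

West's payoffs vs North's, by Firm B's action — L: 9>2, CL: -2>-5, CR: 3<4, R: 9=9.
West does better at L, CL but worse at CR; neither strategy dominates the other.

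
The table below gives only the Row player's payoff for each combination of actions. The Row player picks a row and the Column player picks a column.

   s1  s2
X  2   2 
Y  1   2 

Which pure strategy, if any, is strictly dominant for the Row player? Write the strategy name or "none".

none

X fails to dominate Y at s2 (2=2).
Y fails to dominate X at s1 (1<2).
No single strategy dominates all the others.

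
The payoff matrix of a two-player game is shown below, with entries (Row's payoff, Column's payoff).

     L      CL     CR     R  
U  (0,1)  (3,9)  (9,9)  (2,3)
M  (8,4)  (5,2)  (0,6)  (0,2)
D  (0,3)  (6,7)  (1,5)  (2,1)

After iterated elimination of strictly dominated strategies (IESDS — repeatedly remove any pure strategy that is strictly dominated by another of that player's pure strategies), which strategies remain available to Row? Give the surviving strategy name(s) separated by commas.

U, D

For Column, CR strictly dominates L on the remaining rows (U: 9>1, M: 6>4, D: 5>3); eliminate L.
Row M is eliminated: D beats it against every remaining column (CL: 6>5, CR: 1>0, R: 2>0).
For Column, CL strictly dominates R on the remaining rows (U: 9>3, D: 7>1); eliminate R.
Among the remaining strategies, none is strictly dominated by another pure strategy of the same player, so the elimination stops.
Surviving strategies — Row: {U, D}; Column: {CL, CR}.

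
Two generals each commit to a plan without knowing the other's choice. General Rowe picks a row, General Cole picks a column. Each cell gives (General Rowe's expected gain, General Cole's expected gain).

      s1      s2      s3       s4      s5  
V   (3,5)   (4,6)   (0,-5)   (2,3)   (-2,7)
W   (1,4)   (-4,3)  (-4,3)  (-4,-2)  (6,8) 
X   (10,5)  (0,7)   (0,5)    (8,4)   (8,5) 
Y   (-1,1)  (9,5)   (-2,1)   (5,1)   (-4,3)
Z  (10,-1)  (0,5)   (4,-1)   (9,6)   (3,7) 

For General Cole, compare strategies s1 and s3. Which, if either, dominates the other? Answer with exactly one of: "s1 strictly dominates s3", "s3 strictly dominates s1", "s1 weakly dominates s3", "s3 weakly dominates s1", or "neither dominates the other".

s1 weakly dominates s3

Compare s1 to s3 across each choice by General Rowe: V: 5>-5, W: 4>3, X: 5=5, Y: 1=1, Z: -1=-1.
s1 is at least as good everywhere and strictly better somewhere (tied only at X, Y, Z), so s1 weakly but not strictly dominates s3.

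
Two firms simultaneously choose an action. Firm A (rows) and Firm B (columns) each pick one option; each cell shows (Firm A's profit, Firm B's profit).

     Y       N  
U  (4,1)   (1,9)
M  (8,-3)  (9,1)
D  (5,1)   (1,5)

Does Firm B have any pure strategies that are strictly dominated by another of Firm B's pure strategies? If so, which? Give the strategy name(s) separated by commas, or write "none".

N strictly dominates Y — U: 9>1, M: 1>-3, D: 5>1.
N is not dominated — it holds its own against Y at U (9>1).

Y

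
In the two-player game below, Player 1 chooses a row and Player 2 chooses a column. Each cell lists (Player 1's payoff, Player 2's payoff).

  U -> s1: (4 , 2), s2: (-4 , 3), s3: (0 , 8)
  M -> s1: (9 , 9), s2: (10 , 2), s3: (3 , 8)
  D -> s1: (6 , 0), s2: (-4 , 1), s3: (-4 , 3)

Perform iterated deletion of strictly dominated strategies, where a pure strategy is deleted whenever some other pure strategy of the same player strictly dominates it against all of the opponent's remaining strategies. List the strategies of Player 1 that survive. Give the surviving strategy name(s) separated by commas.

For Player 1, M strictly dominates U on the remaining columns (s1: 9>4, s2: 10>-4, s3: 3>0); eliminate U.
Player 1's strategy D is strictly dominated by M (s1: 9>6, s2: 10>-4, s3: 3>-4) and is removed.
Player 2's strategy s2 is strictly dominated by s1 (M: 9>2) and is removed.
Column s3 is eliminated: s1 beats it against every remaining row (M: 9>8).
Among the remaining strategies, none is strictly dominated by another pure strategy of the same player, so the elimination stops.
Surviving strategies — Player 1: {M}; Player 2: {s1}.

M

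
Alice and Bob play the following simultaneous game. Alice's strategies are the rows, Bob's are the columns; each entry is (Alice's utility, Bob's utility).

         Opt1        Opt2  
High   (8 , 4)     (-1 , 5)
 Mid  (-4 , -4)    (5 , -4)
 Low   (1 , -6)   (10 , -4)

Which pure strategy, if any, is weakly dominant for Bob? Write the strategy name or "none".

Opt2

Opt2 vs Opt1: High: 5>4, Mid: -4=-4, Low: -4>-6.
Opt2 is at least as good as every other strategy against every opponent action, so it is weakly dominant.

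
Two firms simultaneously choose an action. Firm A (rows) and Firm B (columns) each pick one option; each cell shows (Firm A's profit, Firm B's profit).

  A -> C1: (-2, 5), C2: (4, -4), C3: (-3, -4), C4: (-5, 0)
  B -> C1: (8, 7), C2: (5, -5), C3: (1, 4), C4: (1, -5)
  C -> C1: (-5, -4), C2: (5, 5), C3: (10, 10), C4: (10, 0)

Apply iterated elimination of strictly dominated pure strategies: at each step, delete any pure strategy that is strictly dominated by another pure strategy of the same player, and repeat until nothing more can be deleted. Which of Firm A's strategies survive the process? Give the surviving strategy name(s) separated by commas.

For Firm A, B strictly dominates A on the remaining columns (C1: 8>-2, C2: 5>4, C3: 1>-3, C4: 1>-5); eliminate A.
For Firm B, C3 strictly dominates C2 on the remaining rows (B: 4>-5, C: 10>5); eliminate C2.
For Firm B, C3 strictly dominates C4 on the remaining rows (B: 4>-5, C: 10>0); eliminate C4.
Among the remaining strategies, none is strictly dominated by another pure strategy of the same player, so the elimination stops.
Surviving strategies — Firm A: {B, C}; Firm B: {C1, C3}.

B, C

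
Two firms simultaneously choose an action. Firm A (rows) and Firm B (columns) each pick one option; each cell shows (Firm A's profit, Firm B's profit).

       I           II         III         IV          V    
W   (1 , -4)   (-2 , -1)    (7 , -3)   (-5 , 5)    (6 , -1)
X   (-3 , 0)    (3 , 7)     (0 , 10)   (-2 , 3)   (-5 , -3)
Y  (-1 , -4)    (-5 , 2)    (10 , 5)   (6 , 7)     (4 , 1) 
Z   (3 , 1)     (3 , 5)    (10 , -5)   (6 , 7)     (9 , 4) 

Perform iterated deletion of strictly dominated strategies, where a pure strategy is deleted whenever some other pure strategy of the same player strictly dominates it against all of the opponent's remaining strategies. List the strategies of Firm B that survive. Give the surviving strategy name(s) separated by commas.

Firm A's strategy W is strictly dominated by Z (I: 3>1, II: 3>-2, III: 10>7, IV: 6>-5, V: 9>6) and is removed.
For Firm B, II strictly dominates I on the remaining rows (X: 7>0, Y: 2>-4, Z: 5>1); eliminate I.
For Firm B, II strictly dominates V on the remaining rows (X: 7>-3, Y: 2>1, Z: 5>4); eliminate V.
Among the remaining strategies, none is strictly dominated by another pure strategy of the same player, so the elimination stops.
Surviving strategies — Firm A: {X, Y, Z}; Firm B: {II, III, IV}.

II, III, IV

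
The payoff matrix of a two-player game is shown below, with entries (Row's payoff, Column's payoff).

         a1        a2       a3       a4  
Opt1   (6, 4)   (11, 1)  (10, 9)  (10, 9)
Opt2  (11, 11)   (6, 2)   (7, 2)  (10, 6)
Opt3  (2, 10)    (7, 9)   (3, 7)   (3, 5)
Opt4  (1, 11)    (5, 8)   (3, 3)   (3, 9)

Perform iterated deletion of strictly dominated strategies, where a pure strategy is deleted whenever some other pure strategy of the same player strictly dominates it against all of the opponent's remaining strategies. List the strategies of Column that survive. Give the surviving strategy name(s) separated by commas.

a1, a3, a4

Row Opt3 is eliminated: Opt1 beats it against every remaining column (a1: 6>2, a2: 11>7, a3: 10>3, a4: 10>3).
For Row, Opt1 strictly dominates Opt4 on the remaining columns (a1: 6>1, a2: 11>5, a3: 10>3, a4: 10>3); eliminate Opt4.
Column's strategy a2 is strictly dominated by a1 (Opt1: 4>1, Opt2: 11>2) and is removed.
Among the remaining strategies, none is strictly dominated by another pure strategy of the same player, so the elimination stops.
Surviving strategies — Row: {Opt1, Opt2}; Column: {a1, a3, a4}.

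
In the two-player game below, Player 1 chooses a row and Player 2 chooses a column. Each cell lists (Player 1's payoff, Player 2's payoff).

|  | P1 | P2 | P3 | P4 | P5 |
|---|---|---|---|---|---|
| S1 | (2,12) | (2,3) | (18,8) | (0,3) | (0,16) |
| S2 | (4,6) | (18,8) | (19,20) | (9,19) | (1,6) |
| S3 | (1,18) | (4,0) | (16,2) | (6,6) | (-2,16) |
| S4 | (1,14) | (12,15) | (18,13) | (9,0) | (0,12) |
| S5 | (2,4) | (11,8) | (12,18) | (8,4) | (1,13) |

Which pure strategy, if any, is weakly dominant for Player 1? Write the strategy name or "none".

S2

S2 vs S1: P1: 4>2, P2: 18>2, P3: 19>18, P4: 9>0, P5: 1>0.
S2 vs S3: P1: 4>1, P2: 18>4, P3: 19>16, P4: 9>6, P5: 1>-2.
S2 vs S4: P1: 4>1, P2: 18>12, P3: 19>18, P4: 9=9, P5: 1>0.
S2 vs S5: P1: 4>2, P2: 18>11, P3: 19>12, P4: 9>8, P5: 1=1.
S2 is at least as good as every other strategy against every opponent action, so it is weakly dominant.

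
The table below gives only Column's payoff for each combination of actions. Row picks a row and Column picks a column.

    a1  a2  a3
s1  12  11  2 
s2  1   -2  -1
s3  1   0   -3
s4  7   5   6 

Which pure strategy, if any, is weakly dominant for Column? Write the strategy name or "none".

a1

a1 vs a2: s1: 12>11, s2: 1>-2, s3: 1>0, s4: 7>5.
a1 vs a3: s1: 12>2, s2: 1>-1, s3: 1>-3, s4: 7>6.
a1 is at least as good as every other strategy against every opponent action, so it is weakly dominant.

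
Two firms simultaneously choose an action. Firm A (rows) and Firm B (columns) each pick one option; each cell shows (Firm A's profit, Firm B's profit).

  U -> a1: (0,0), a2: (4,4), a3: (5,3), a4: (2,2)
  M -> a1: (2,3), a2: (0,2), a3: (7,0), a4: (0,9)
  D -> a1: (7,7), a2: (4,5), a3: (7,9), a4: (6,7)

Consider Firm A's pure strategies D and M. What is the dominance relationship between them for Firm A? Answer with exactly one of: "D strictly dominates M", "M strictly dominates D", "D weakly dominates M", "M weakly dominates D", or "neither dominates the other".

D weakly dominates M

D's payoffs vs M's, by Firm B's action — a1: 7>2, a2: 4>0, a3: 7=7, a4: 6>0.
D is at least as good everywhere and strictly better somewhere (tied only at a3), so D weakly but not strictly dominates M.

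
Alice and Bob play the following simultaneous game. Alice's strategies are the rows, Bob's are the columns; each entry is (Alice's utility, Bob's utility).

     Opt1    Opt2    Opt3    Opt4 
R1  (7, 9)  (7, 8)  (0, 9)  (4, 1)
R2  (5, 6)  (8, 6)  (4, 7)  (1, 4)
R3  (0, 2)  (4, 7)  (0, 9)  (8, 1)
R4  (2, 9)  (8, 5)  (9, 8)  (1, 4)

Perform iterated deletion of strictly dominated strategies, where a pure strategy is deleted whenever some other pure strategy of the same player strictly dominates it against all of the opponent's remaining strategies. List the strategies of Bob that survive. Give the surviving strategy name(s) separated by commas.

Column Opt2 is eliminated: Opt3 beats it against every remaining row (R1: 9>8, R2: 7>6, R3: 9>7, R4: 8>5).
Column Opt4 is eliminated: Opt1 beats it against every remaining row (R1: 9>1, R2: 6>4, R3: 2>1, R4: 9>4).
For Alice, R2 strictly dominates R3 on the remaining columns (Opt1: 5>0, Opt3: 4>0); eliminate R3.
Among the remaining strategies, none is strictly dominated by another pure strategy of the same player, so the elimination stops.
Surviving strategies — Alice: {R1, R2, R4}; Bob: {Opt1, Opt3}.

Opt1, Opt3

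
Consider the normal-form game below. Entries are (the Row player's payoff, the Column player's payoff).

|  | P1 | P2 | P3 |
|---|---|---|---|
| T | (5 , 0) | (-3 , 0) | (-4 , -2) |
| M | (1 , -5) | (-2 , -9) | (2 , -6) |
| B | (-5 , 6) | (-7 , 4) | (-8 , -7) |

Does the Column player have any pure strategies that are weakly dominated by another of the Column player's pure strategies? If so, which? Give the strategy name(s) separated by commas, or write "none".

P1 is not dominated — it holds its own against P2 at M (-5>-9); P3 at T (0>-2).
P1 weakly dominates P2 — T: 0=0, M: -5>-9, B: 6>4.
P3: dominated, since P1 does at least as well everywhere (T: 0>-2, M: -5>-6, B: 6>-7).

P2, P3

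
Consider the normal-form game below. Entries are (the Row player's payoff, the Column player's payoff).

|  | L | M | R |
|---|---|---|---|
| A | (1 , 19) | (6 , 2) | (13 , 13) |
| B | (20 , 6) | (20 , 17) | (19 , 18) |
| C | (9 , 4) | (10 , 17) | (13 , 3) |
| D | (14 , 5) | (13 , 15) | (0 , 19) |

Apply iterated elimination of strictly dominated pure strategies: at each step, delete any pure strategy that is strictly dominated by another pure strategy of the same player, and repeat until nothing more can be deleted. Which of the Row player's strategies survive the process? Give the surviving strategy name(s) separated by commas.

For the Row player, B strictly dominates A on the remaining columns (L: 20>1, M: 20>6, R: 19>13); eliminate A.
The Row player's strategy C is strictly dominated by B (L: 20>9, M: 20>10, R: 19>13) and is removed.
Row D is eliminated: B beats it against every remaining column (L: 20>14, M: 20>13, R: 19>0).
Column L is eliminated: M beats it against every remaining row (B: 17>6).
For the Column player, R strictly dominates M on the remaining rows (B: 18>17); eliminate M.
Among the remaining strategies, none is strictly dominated by another pure strategy of the same player, so the elimination stops.
Surviving strategies — the Row player: {B}; the Column player: {R}.

B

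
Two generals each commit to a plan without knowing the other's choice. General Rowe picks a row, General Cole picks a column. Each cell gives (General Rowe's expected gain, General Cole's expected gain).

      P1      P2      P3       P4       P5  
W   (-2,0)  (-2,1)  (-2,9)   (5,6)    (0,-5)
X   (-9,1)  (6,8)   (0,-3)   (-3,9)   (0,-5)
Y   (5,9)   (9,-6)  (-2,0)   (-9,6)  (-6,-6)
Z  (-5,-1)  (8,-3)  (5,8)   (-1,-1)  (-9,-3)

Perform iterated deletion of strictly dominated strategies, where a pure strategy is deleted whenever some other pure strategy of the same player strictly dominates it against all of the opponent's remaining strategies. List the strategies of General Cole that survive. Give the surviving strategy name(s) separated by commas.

P1, P3, P4

For General Cole, P4 strictly dominates P2 on the remaining rows (W: 6>1, X: 9>8, Y: 6>-6, Z: -1>-3); eliminate P2.
For General Cole, P1 strictly dominates P5 on the remaining rows (W: 0>-5, X: 1>-5, Y: 9>-6, Z: -1>-3); eliminate P5.
For General Rowe, Z strictly dominates X on the remaining columns (P1: -5>-9, P3: 5>0, P4: -1>-3); eliminate X.
Among the remaining strategies, none is strictly dominated by another pure strategy of the same player, so the elimination stops.
Surviving strategies — General Rowe: {W, Y, Z}; General Cole: {P1, P3, P4}.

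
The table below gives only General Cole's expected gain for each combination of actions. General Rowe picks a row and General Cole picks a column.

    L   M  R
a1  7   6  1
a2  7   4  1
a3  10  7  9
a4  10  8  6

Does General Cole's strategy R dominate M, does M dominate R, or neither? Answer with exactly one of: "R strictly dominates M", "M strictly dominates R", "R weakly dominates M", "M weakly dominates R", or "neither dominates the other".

R's payoffs vs M's, by General Rowe's action — a1: 1<6, a2: 1<4, a3: 9>7, a4: 6<8.
R does better at a3 but worse at a1, a2, a4; neither strategy dominates the other.

neither dominates the other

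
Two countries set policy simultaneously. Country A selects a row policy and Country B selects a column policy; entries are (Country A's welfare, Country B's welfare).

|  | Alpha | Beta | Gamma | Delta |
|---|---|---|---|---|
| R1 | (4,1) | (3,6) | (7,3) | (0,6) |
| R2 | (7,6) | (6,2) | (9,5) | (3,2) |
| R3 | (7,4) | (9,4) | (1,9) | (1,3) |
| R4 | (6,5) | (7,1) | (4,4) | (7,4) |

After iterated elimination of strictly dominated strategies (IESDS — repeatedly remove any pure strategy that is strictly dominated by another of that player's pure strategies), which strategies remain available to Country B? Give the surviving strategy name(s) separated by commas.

Alpha, Gamma

Row R1 is eliminated: R2 beats it against every remaining column (Alpha: 7>4, Beta: 6>3, Gamma: 9>7, Delta: 3>0).
For Country B, Gamma strictly dominates Beta on the remaining rows (R2: 5>2, R3: 9>4, R4: 4>1); eliminate Beta.
Country B's strategy Delta is strictly dominated by Alpha (R2: 6>2, R3: 4>3, R4: 5>4) and is removed.
For Country A, R2 strictly dominates R4 on the remaining columns (Alpha: 7>6, Gamma: 9>4); eliminate R4.
Among the remaining strategies, none is strictly dominated by another pure strategy of the same player, so the elimination stops.
Surviving strategies — Country A: {R2, R3}; Country B: {Alpha, Gamma}.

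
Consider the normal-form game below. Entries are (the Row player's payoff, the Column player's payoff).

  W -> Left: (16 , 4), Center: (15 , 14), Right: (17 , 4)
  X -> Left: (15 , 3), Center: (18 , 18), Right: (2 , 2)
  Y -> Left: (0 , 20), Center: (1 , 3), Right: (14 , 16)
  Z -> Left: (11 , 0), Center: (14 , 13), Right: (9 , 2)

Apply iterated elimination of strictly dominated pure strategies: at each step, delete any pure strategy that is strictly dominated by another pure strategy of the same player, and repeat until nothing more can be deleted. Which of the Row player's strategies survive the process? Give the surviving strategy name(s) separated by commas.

Row Y is eliminated: W beats it against every remaining column (Left: 16>0, Center: 15>1, Right: 17>14).
For the Row player, W strictly dominates Z on the remaining columns (Left: 16>11, Center: 15>14, Right: 17>9); eliminate Z.
The Column player's strategy Left is strictly dominated by Center (W: 14>4, X: 18>3) and is removed.
For the Column player, Center strictly dominates Right on the remaining rows (W: 14>4, X: 18>2); eliminate Right.
The Row player's strategy W is strictly dominated by X (Center: 18>15) and is removed.
Among the remaining strategies, none is strictly dominated by another pure strategy of the same player, so the elimination stops.
Surviving strategies — the Row player: {X}; the Column player: {Center}.

X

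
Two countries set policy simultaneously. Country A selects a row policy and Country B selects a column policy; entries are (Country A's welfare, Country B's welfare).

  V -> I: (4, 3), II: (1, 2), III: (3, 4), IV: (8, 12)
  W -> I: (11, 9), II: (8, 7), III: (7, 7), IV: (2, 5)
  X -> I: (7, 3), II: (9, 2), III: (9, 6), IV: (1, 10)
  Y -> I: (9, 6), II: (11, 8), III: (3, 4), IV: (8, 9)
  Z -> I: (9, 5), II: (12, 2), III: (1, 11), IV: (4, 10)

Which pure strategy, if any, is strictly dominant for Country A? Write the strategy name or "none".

V fails to dominate W at I (4<11).
W fails to dominate V at IV (2<8).
X fails to dominate V at IV (1<8).
Y fails to dominate V at III (3=3).
Z fails to dominate V at III (1<3).
No single strategy dominates all the others.

none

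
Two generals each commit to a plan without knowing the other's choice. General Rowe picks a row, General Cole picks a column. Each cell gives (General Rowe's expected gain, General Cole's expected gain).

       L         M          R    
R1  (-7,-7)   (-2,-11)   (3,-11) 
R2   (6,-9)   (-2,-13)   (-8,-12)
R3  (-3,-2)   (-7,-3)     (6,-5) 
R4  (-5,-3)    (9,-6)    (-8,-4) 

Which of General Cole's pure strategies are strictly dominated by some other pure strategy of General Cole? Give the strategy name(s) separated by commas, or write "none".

L is not dominated — it holds its own against M at R1 (-7>-11); R at R1 (-7>-11).
M: dominated, since L does at least as well everywhere (R1: -7>-11, R2: -9>-13, R3: -2>-3, R4: -3>-6).
R: dominated, since L does at least as well everywhere (R1: -7>-11, R2: -9>-12, R3: -2>-5, R4: -3>-4).

M, R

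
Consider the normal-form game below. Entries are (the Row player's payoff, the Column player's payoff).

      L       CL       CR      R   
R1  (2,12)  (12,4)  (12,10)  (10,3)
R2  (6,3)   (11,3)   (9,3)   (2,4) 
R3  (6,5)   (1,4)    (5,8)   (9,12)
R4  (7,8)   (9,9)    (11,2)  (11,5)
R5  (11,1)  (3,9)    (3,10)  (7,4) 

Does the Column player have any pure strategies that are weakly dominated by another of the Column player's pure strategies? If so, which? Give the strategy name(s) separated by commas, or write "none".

Nothing dominates L: CL at R1 (12>4); CR at R1 (12>10); R at R1 (12>3).
CL is not dominated — it holds its own against L at R4 (9>8); CR at R4 (9>2); R at R1 (4>3).
CR is not dominated — it holds its own against L at R3 (8>5); CL at R1 (10>4); R at R1 (10>3).
R is not dominated — it holds its own against L at R2 (4>3); CL at R2 (4>3); CR at R2 (4>3).

none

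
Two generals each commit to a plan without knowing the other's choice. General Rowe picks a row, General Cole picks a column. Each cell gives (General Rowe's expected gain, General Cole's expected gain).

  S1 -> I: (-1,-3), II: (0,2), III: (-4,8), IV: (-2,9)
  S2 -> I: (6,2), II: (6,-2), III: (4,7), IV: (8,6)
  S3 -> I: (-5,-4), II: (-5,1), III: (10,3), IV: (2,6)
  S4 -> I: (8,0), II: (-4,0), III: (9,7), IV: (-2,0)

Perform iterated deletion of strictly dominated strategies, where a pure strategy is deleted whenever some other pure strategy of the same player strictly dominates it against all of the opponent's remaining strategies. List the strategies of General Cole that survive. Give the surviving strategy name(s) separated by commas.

For General Rowe, S2 strictly dominates S1 on the remaining columns (I: 6>-1, II: 6>0, III: 4>-4, IV: 8>-2); eliminate S1.
For General Cole, III strictly dominates I on the remaining rows (S2: 7>2, S3: 3>-4, S4: 7>0); eliminate I.
Column II is eliminated: III beats it against every remaining row (S2: 7>-2, S3: 3>1, S4: 7>0).
For General Rowe, S3 strictly dominates S4 on the remaining columns (III: 10>9, IV: 2>-2); eliminate S4.
Among the remaining strategies, none is strictly dominated by another pure strategy of the same player, so the elimination stops.
Surviving strategies — General Rowe: {S2, S3}; General Cole: {III, IV}.

III, IV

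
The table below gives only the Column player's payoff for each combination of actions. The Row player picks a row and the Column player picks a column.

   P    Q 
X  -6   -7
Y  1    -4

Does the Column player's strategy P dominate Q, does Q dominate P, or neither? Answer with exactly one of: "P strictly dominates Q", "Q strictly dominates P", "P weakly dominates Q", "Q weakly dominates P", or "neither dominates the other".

P's payoffs vs Q's, by the Row player's action — X: -6>-7, Y: 1>-4.
Every comparison favours P, so P strictly dominates Q.

P strictly dominates Q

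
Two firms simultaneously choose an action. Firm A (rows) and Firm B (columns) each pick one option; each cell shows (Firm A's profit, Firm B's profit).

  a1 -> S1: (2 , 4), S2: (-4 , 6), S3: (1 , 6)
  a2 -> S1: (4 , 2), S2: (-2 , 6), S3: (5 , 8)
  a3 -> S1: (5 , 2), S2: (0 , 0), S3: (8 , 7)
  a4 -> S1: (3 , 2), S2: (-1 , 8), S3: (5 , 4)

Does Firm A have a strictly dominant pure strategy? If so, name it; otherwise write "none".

a3 vs a1: S1: 5>2, S2: 0>-4, S3: 8>1.
a3 vs a2: S1: 5>4, S2: 0>-2, S3: 8>5.
a3 vs a4: S1: 5>3, S2: 0>-1, S3: 8>5.
a3 strictly beats every other strategy against every opponent action, so it is strictly dominant.

a3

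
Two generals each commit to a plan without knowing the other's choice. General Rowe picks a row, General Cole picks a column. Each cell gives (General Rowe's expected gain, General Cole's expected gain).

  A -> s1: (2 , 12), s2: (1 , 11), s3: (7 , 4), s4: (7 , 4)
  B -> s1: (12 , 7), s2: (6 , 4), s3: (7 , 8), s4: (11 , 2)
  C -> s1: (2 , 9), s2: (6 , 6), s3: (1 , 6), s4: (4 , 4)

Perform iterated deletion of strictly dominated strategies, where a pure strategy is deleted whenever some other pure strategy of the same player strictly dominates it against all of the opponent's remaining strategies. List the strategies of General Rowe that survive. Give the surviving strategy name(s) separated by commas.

For General Cole, s1 strictly dominates s2 on the remaining rows (A: 12>11, B: 7>4, C: 9>6); eliminate s2.
General Rowe's strategy C is strictly dominated by B (s1: 12>2, s3: 7>1, s4: 11>4) and is removed.
For General Cole, s1 strictly dominates s4 on the remaining rows (A: 12>4, B: 7>2); eliminate s4.
Among the remaining strategies, none is strictly dominated by another pure strategy of the same player, so the elimination stops.
Surviving strategies — General Rowe: {A, B}; General Cole: {s1, s3}.

A, B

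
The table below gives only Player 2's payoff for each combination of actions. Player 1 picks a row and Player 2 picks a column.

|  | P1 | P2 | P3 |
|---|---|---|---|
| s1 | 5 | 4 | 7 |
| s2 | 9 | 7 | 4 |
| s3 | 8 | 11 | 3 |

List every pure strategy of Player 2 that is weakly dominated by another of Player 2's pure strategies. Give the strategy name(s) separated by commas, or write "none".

none

P1: no other strategy beats it everywhere (P2 at s1 (5>4); P3 at s2 (9>4)).
P2: no other strategy beats it everywhere (P1 at s3 (11>8); P3 at s2 (7>4)).
P3: no other strategy beats it everywhere (P1 at s1 (7>5); P2 at s1 (7>4)).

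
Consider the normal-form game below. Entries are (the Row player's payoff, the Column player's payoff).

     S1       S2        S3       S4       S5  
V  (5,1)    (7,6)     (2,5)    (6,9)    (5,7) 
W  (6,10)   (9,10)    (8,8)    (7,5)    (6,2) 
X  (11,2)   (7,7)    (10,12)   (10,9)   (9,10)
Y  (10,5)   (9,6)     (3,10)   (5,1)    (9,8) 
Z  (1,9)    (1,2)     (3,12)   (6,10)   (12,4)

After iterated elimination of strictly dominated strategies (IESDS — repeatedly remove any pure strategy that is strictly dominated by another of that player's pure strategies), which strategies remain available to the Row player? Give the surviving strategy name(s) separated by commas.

For the Row player, W strictly dominates V on the remaining columns (S1: 6>5, S2: 9>7, S3: 8>2, S4: 7>6, S5: 6>5); eliminate V.
Column S4 is eliminated: S3 beats it against every remaining row (W: 8>5, X: 12>9, Y: 10>1, Z: 12>10).
Column S5 is eliminated: S3 beats it against every remaining row (W: 8>2, X: 12>10, Y: 10>8, Z: 12>4).
The Row player's strategy Z is strictly dominated by W (S1: 6>1, S2: 9>1, S3: 8>3) and is removed.
Among the remaining strategies, none is strictly dominated by another pure strategy of the same player, so the elimination stops.
Surviving strategies — the Row player: {W, X, Y}; the Column player: {S1, S2, S3}.

W, X, Y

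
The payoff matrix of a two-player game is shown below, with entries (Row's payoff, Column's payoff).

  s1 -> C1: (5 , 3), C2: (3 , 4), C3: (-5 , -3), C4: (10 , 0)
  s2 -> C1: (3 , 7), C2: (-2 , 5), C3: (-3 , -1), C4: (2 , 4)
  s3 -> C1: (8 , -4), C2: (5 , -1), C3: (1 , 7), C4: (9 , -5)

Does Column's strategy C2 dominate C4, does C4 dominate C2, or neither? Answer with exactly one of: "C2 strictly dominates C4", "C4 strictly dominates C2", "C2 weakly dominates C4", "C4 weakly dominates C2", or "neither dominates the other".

C2's payoffs vs C4's, by Row's action — s1: 4>0, s2: 5>4, s3: -1>-5.
C2 gives a strictly higher payoff against every action of Row, so C2 strictly dominates C4.

C2 strictly dominates C4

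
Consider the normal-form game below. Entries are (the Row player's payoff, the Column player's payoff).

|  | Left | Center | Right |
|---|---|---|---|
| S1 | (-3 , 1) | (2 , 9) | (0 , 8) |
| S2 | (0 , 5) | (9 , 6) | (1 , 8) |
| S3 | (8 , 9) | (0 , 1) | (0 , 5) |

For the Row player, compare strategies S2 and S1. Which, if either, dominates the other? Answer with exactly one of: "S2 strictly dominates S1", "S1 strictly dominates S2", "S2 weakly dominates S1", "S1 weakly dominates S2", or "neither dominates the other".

S2 strictly dominates S1

S2's payoffs vs S1's, by the Column player's action — Left: 0>-3, Center: 9>2, Right: 1>0.
Every comparison favours S2, so S2 strictly dominates S1.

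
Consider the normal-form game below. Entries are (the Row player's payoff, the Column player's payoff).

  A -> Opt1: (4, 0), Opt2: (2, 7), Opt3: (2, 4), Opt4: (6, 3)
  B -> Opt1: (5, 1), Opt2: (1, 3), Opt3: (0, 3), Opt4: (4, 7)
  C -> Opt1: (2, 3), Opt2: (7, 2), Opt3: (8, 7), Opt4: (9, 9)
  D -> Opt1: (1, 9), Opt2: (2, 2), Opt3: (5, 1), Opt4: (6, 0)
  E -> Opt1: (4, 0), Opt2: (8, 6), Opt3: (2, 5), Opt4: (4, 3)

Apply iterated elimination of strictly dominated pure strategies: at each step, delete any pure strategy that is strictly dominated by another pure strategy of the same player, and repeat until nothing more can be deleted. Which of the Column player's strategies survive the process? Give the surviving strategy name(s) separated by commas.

Opt2, Opt3, Opt4

Row D is eliminated: C beats it against every remaining column (Opt1: 2>1, Opt2: 7>2, Opt3: 8>5, Opt4: 9>6).
The Column player's strategy Opt1 is strictly dominated by Opt3 (A: 4>0, B: 3>1, C: 7>3, E: 5>0) and is removed.
For the Row player, C strictly dominates A on the remaining columns (Opt2: 7>2, Opt3: 8>2, Opt4: 9>6); eliminate A.
The Row player's strategy B is strictly dominated by C (Opt2: 7>1, Opt3: 8>0, Opt4: 9>4) and is removed.
Among the remaining strategies, none is strictly dominated by another pure strategy of the same player, so the elimination stops.
Surviving strategies — the Row player: {C, E}; the Column player: {Opt2, Opt3, Opt4}.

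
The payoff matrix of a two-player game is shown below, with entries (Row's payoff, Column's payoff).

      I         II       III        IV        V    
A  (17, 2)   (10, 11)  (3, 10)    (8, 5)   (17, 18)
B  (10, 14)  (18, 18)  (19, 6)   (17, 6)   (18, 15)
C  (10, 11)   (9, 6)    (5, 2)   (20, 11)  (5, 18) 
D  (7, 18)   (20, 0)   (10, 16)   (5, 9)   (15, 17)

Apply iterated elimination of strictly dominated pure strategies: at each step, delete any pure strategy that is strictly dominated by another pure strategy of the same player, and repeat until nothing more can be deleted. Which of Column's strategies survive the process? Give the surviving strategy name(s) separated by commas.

Column's strategy III is strictly dominated by V (A: 18>10, B: 15>6, C: 18>2, D: 17>16) and is removed.
For Column, V strictly dominates IV on the remaining rows (A: 18>5, B: 15>6, C: 18>11, D: 17>9); eliminate IV.
For Row, A strictly dominates C on the remaining columns (I: 17>10, II: 10>9, V: 17>5); eliminate C.
Among the remaining strategies, none is strictly dominated by another pure strategy of the same player, so the elimination stops.
Surviving strategies — Row: {A, B, D}; Column: {I, II, V}.

I, II, V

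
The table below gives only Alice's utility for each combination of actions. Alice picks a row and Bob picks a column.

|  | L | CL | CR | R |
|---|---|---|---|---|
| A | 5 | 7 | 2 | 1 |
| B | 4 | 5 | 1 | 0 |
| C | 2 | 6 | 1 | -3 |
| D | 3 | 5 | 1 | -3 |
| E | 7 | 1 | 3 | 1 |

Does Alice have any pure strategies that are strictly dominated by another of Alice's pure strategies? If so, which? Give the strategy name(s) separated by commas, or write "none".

B, C, D

Nothing dominates A: B at L (5>4); C at L (5>2); D at L (5>3); E at CL (7>1).
A strictly dominates B — L: 5>4, CL: 7>5, CR: 2>1, R: 1>0.
C is strictly dominated by A (L: 5>2, CL: 7>6, CR: 2>1, R: 1>-3).
D: dominated, since A does at least as well everywhere (L: 5>3, CL: 7>5, CR: 2>1, R: 1>-3).
Nothing dominates E: A at L (7>5); B at L (7>4); C at L (7>2); D at L (7>3).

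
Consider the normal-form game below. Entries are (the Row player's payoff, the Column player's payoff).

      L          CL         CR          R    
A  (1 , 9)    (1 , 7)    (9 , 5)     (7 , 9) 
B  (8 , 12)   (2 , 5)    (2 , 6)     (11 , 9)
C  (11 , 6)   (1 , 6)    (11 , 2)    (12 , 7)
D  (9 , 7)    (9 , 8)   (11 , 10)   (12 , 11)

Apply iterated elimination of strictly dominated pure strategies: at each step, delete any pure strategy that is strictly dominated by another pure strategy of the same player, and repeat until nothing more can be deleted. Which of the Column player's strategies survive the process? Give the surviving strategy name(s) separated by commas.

R

For the Row player, D strictly dominates A on the remaining columns (L: 9>1, CL: 9>1, CR: 11>9, R: 12>7); eliminate A.
For the Row player, D strictly dominates B on the remaining columns (L: 9>8, CL: 9>2, CR: 11>2, R: 12>11); eliminate B.
For the Column player, R strictly dominates L on the remaining rows (C: 7>6, D: 11>7); eliminate L.
The Column player's strategy CL is strictly dominated by R (C: 7>6, D: 11>8) and is removed.
The Column player's strategy CR is strictly dominated by R (C: 7>2, D: 11>10) and is removed.
Among the remaining strategies, none is strictly dominated by another pure strategy of the same player, so the elimination stops.
Surviving strategies — the Row player: {C, D}; the Column player: {R}.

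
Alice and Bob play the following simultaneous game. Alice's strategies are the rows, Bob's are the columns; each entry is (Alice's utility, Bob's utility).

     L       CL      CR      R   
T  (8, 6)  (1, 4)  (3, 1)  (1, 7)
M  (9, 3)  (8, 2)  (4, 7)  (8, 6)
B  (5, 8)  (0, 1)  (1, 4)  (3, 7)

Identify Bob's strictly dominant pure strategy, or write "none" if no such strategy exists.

L fails to dominate CR at M (3<7).
CL fails to dominate L at T (4<6).
CR fails to dominate L at T (1<6).
R fails to dominate L at B (7<8).
No single strategy dominates all the others.

none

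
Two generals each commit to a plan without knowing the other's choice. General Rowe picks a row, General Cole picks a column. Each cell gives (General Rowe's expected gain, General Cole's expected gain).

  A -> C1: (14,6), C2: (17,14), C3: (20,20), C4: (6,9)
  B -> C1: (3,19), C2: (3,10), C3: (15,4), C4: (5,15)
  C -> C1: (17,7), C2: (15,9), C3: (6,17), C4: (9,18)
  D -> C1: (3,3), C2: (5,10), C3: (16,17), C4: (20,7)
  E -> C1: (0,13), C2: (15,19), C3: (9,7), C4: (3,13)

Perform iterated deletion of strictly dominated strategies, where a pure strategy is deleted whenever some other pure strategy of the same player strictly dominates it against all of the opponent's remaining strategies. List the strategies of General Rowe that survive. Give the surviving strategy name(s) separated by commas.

Row B is eliminated: A beats it against every remaining column (C1: 14>3, C2: 17>3, C3: 20>15, C4: 6>5).
For General Rowe, A strictly dominates E on the remaining columns (C1: 14>0, C2: 17>15, C3: 20>9, C4: 6>3); eliminate E.
For General Cole, C2 strictly dominates C1 on the remaining rows (A: 14>6, C: 9>7, D: 10>3); eliminate C1.
For General Cole, C3 strictly dominates C2 on the remaining rows (A: 20>14, C: 17>9, D: 17>10); eliminate C2.
For General Rowe, D strictly dominates C on the remaining columns (C3: 16>6, C4: 20>9); eliminate C.
Column C4 is eliminated: C3 beats it against every remaining row (A: 20>9, D: 17>7).
General Rowe's strategy D is strictly dominated by A (C3: 20>16) and is removed.
Among the remaining strategies, none is strictly dominated by another pure strategy of the same player, so the elimination stops.
Surviving strategies — General Rowe: {A}; General Cole: {C3}.

A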